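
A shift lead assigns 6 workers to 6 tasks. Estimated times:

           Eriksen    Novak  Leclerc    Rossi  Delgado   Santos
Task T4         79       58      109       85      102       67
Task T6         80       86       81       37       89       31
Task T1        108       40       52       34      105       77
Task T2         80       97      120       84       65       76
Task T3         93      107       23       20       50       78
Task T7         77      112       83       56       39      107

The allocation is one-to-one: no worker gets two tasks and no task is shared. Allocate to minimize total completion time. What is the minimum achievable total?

Minimum total: 265 min

This is a one-to-one assignment (minimum-cost bipartite matching).
Optimal: Eriksen→Task T2 (80 min), Novak→Task T4 (58 min), Leclerc→Task T3 (23 min), Rossi→Task T1 (34 min), Delgado→Task T7 (39 min), Santos→Task T6 (31 min) — total 80+58+23+34+39+31 = 265 min.
Row-greedy (each worker in turn takes its cheapest remaining task) gives 309 min, worse by 44.
Swapping Novak↔Eriksen (Novak→Task T2 97 min, Eriksen→Task T4 79 min) adds 38.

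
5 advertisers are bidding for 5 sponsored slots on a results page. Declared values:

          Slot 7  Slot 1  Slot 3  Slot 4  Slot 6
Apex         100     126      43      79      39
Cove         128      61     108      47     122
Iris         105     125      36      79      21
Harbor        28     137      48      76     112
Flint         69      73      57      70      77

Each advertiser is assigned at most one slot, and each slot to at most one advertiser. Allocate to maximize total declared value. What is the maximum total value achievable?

Optimal: Apex→Slot 1 ($126), Cove→Slot 3 ($108), Iris→Slot 7 ($105), Harbor→Slot 6 ($112), Flint→Slot 4 ($70) — total 126+108+105+112+70 = $521.
Row-greedy (each advertiser in turn takes its best remaining slot) gives $502, worse by 19.
No other one-to-one assignment exceeds $521.

Maximum total: $521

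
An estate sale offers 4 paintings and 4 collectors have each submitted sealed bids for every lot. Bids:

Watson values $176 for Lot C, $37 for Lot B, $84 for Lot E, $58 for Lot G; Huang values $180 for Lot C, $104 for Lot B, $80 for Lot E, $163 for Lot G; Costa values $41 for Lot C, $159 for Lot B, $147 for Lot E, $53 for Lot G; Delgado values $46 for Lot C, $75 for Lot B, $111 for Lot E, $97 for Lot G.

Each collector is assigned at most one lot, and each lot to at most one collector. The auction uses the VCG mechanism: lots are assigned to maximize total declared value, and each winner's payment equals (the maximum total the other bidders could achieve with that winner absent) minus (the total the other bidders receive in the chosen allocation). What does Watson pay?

Efficient allocation: Watson→Lot C ($176), Huang→Lot G ($163), Costa→Lot B ($159), Delgado→Lot E ($111); total welfare W = $609.
Watson receives Lot C at value $176, so the others get W − 176 = $433.
Without Watson: best allocation of the remaining 3 bidders over all 4 lots is Huang→Lot C ($180), Costa→Lot B ($159), Delgado→Lot E ($111), total $450.
VCG payment = (others' best without Watson) − (others' welfare with Watson) = 450 − 433 = $17.

Watson pays $17.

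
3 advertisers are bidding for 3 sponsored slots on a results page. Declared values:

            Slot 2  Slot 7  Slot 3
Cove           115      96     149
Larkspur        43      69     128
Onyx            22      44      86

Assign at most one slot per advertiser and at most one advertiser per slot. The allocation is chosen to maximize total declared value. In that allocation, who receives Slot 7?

Onyx receives Slot 7.

Optimal: Cove→Slot 2 ($115), Larkspur→Slot 3 ($128), Onyx→Slot 7 ($44) — total 115+128+44 = $287.
Max-entry greedy (repeatedly take the single best remaining cell) gives $240, worse by 47.
Next-best assignment: Cove→Slot 2, Larkspur→Slot 7, Onyx→Slot 3 = $270.
Onyx's own top slot is Slot 3 ($86), but forcing Onyx→Slot 3 and reassigning the rest optimally gives only $270 — worse by 17.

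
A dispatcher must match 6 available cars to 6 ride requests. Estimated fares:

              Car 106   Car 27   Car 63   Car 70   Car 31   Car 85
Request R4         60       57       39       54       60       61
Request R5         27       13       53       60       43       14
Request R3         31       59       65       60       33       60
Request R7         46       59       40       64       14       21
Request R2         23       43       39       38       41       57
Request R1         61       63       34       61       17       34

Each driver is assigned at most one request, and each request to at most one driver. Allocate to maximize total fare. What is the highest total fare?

Optimal: Car 106→Request R1 ($61), Car 27→Request R7 ($59), Car 63→Request R3 ($65), Car 70→Request R5 ($60), Car 31→Request R4 ($60), Car 85→Request R2 ($57) — total 61+59+65+60+60+57 = $362.
Max-entry greedy (repeatedly take the single best remaining cell) gives $319, worse by 43.

Maximum total: $362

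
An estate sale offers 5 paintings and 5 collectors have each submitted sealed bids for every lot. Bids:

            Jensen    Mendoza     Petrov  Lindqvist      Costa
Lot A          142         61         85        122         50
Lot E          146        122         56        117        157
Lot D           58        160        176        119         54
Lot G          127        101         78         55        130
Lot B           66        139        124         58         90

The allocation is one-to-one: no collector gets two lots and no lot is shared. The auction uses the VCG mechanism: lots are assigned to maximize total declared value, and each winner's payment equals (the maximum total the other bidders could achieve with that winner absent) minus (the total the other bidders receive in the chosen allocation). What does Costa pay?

Costa pays $19.

Efficient allocation: Jensen→Lot G ($127), Mendoza→Lot B ($139), Petrov→Lot D ($176), Lindqvist→Lot A ($122), Costa→Lot E ($157); total welfare W = $721.
Costa receives Lot E at value $157, so the others get W − 157 = $564.
Without Costa: best allocation of the remaining 4 bidders over all 5 lots is Jensen→Lot E ($146), Mendoza→Lot B ($139), Petrov→Lot D ($176), Lindqvist→Lot A ($122), total $583.
VCG payment = (others' best without Costa) − (others' welfare with Costa) = 583 − 564 = $19.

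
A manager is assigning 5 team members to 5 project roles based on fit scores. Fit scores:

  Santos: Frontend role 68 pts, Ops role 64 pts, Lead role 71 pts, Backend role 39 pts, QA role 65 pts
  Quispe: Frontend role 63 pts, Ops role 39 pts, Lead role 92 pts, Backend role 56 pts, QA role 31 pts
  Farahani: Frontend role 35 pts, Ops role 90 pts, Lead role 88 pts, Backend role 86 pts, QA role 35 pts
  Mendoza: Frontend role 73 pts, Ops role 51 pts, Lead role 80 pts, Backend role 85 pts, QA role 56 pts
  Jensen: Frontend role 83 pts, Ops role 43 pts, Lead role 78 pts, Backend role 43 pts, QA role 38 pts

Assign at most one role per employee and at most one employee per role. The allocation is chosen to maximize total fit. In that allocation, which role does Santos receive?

Optimal: Santos→QA role (65 pts), Quispe→Lead role (92 pts), Farahani→Ops role (90 pts), Mendoza→Backend role (85 pts), Jensen→Frontend role (83 pts) — total 65+92+90+85+83 = 415 pts.
Santos's own top role is Lead role (71 pts), but forcing Santos→Lead role and reassigning the rest optimally gives only 360 pts — worse by 55.

Santos receives QA role.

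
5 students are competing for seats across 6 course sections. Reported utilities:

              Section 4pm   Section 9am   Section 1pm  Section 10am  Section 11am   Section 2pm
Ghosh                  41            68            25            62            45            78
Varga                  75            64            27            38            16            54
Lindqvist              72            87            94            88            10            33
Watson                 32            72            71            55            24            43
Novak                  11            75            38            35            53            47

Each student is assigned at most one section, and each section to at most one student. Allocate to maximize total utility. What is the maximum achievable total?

Maximum total: 387 points

Optimal: Ghosh→Section 2pm (78 points), Varga→Section 4pm (75 points), Lindqvist→Section 10am (88 points), Watson→Section 1pm (71 points), Novak→Section 9am (75 points) — total 78+75+88+71+75 = 387 points.
Max-entry greedy (repeatedly take the single best remaining cell) gives 377 points, worse by 10.
Next-best assignment: Ghosh→Section 2pm, Varga→Section 4pm, Lindqvist→Section 1pm, Watson→Section 10am, Novak→Section 9am = 377 points.
Swapping Ghosh↔Lindqvist (Ghosh→Section 10am 62 points, Lindqvist→Section 2pm 33 points) loses 71.
No other one-to-one assignment exceeds 387 points.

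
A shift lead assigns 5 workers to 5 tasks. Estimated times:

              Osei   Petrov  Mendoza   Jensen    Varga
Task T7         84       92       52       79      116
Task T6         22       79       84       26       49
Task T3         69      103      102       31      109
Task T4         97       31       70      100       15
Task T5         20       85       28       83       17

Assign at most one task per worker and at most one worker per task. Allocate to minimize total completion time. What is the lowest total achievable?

Min total: 153 min

Treat this as an assignment problem: match each worker to one task.
Optimal: Osei→Task T6 (22 min), Petrov→Task T4 (31 min), Mendoza→Task T7 (52 min), Jensen→Task T3 (31 min), Varga→Task T5 (17 min) — total 22+31+52+31+17 = 153 min.
Column-greedy (each task in turn goes to its cheapest remaining worker) gives 205 min, worse by 52.
Next-best assignment: Osei→Task T5, Petrov→Task T4, Mendoza→Task T7, Jensen→Task T3, Varga→Task T6 = 183 min.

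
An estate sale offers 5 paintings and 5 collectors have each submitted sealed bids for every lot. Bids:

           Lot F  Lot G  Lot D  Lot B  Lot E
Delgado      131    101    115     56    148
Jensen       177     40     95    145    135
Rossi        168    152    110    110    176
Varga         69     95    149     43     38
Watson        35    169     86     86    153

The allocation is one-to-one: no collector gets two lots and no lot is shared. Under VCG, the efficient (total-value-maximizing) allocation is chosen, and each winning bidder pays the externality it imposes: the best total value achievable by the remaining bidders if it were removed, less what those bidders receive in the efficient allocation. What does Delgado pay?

Delgado pays $40.

Efficient allocation: Delgado→Lot E ($148), Jensen→Lot B ($145), Rossi→Lot F ($168), Varga→Lot D ($149), Watson→Lot G ($169); total welfare W = $779.
Delgado receives Lot E at value $148, so the others get W − 148 = $631.
Without Delgado: best allocation of the remaining 4 bidders over all 5 lots is Jensen→Lot F ($177), Rossi→Lot E ($176), Varga→Lot D ($149), Watson→Lot G ($169), total $671.
VCG payment = (others' best without Delgado) − (others' welfare with Delgado) = 671 − 631 = $40.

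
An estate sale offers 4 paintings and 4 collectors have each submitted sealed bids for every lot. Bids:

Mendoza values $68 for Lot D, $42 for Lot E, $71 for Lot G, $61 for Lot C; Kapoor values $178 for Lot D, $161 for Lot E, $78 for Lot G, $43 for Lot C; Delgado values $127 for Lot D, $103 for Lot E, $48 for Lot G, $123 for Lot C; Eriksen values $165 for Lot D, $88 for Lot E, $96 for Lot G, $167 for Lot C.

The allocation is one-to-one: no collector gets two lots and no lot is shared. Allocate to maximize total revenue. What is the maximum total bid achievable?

Max total: $526

Optimal: Mendoza→Lot G ($71), Kapoor→Lot E ($161), Delgado→Lot D ($127), Eriksen→Lot C ($167) — total 71+161+127+167 = $526.
Max-entry greedy (repeatedly take the single best remaining cell) gives $519, worse by 7.
Swapping Eriksen↔Delgado (Eriksen→Lot D $165, Delgado→Lot C $123) loses 6.
Every other assignment is strictly worse.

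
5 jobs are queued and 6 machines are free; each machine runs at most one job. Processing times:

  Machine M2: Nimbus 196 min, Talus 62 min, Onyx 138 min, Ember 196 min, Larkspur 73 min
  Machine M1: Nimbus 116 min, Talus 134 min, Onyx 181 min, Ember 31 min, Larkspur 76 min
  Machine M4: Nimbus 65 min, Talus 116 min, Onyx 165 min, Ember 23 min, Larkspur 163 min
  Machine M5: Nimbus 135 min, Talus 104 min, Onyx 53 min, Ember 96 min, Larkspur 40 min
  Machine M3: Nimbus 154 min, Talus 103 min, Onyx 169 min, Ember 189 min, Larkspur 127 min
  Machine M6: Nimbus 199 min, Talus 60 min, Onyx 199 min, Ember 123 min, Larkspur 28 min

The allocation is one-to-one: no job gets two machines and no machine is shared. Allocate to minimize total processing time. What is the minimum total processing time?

Minimum total: 239 min

Optimal: Nimbus→Machine M4 (65 min), Talus→Machine M2 (62 min), Onyx→Machine M5 (53 min), Ember→Machine M1 (31 min), Larkspur→Machine M6 (28 min) — total 65+62+53+31+28 = 239 min.
Column-greedy (each machine in turn goes to its cheapest remaining job) gives 367 min, worse by 128.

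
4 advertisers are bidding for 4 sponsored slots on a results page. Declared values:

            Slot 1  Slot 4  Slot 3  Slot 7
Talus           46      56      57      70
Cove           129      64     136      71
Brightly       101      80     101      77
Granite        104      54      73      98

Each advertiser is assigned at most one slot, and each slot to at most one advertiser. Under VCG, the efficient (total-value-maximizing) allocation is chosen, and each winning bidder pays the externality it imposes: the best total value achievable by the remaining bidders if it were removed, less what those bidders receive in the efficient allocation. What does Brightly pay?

Efficient allocation: Talus→Slot 4 ($56), Cove→Slot 3 ($136), Brightly→Slot 1 ($101), Granite→Slot 7 ($98); total welfare W = $391.
Brightly receives Slot 1 at value $101, so the others get W − 101 = $290.
Without Brightly: best allocation of the remaining 3 bidders over all 4 slots is Talus→Slot 7 ($70), Cove→Slot 3 ($136), Granite→Slot 1 ($104), total $310.
VCG payment = (others' best without Brightly) − (others' welfare with Brightly) = 310 − 290 = $20.

Brightly pays $20.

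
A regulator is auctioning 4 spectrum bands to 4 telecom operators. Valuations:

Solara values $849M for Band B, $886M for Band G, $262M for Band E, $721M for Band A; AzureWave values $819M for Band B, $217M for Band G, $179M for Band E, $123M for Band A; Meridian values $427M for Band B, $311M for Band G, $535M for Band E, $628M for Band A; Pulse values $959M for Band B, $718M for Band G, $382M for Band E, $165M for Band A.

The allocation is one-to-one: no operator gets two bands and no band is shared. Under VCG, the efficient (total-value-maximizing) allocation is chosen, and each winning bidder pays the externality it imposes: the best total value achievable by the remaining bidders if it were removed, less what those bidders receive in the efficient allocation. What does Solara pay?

Solara pays $93M.

Efficient allocation: Solara→Band A ($721M), AzureWave→Band B ($819M), Meridian→Band E ($535M), Pulse→Band G ($718M); total welfare W = $2793M.
Solara receives Band A at value $721M, so the others get W − 721 = $2072M.
Without Solara: best allocation of the remaining 3 bidders over all 4 bands is AzureWave→Band B ($819M), Meridian→Band A ($628M), Pulse→Band G ($718M), total $2165M.
VCG payment = (others' best without Solara) − (others' welfare with Solara) = 2165 − 2072 = $93M.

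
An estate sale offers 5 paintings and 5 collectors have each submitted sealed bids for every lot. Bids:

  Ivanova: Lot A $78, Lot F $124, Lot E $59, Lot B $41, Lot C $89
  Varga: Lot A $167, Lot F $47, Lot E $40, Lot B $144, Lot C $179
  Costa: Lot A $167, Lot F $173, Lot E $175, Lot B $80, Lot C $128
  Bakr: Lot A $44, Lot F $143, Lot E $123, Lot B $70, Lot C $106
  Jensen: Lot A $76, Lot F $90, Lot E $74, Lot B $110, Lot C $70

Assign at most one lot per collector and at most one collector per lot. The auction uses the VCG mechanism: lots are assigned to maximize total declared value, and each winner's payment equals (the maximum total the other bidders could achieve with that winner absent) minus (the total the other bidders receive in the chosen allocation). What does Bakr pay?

Bakr pays $8.

Efficient allocation: Ivanova→Lot F ($124), Varga→Lot C ($179), Costa→Lot A ($167), Bakr→Lot E ($123), Jensen→Lot B ($110); total welfare W = $703.
Bakr receives Lot E at value $123, so the others get W − 123 = $580.
Without Bakr: best allocation of the remaining 4 bidders over all 5 lots is Ivanova→Lot F ($124), Varga→Lot C ($179), Costa→Lot E ($175), Jensen→Lot B ($110), total $588.
VCG payment = (others' best without Bakr) − (others' welfare with Bakr) = 588 − 580 = $8.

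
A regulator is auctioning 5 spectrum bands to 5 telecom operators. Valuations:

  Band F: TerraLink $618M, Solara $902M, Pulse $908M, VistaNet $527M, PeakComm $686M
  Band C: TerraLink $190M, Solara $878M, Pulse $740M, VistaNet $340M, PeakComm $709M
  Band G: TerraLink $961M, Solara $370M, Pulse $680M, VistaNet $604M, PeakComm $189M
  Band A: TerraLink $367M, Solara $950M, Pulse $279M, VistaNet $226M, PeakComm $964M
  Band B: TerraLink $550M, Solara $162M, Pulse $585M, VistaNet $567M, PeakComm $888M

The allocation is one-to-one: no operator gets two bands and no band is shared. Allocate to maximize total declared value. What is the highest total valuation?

Optimal: TerraLink→Band G ($961M), Solara→Band C ($878M), Pulse→Band F ($908M), VistaNet→Band B ($567M), PeakComm→Band A ($964M) — total 961+878+908+567+964 = $4278M.
Row-greedy (each operator in turn takes its best remaining band) gives $4095M, worse by 183.
Next-best assignment: TerraLink→Band G, Solara→Band F, Pulse→Band C, VistaNet→Band B, PeakComm→Band A = $4134M.
Swapping TerraLink↔VistaNet (TerraLink→Band B $550M, VistaNet→Band G $604M) loses 374.
Every other assignment is strictly worse.

Maximum total: $4278M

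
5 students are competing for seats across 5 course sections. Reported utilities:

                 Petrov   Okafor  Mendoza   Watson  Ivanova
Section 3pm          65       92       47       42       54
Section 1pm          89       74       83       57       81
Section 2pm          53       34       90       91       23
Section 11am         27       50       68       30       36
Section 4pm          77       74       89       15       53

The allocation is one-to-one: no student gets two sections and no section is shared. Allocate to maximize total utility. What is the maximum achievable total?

Maximum total: 409 points

Treat this as an assignment problem: match each student to one section.
Optimal: Petrov→Section 4pm (77 points), Okafor→Section 3pm (92 points), Mendoza→Section 11am (68 points), Watson→Section 2pm (91 points), Ivanova→Section 1pm (81 points) — total 77+92+68+91+81 = 409 points.
Max-entry greedy (repeatedly take the single best remaining cell) gives 397 points, worse by 12.
Next-best assignment: Petrov→Section 1pm, Okafor→Section 3pm, Mendoza→Section 4pm, Watson→Section 2pm, Ivanova→Section 11am = 397 points.
No other one-to-one assignment exceeds 409 points.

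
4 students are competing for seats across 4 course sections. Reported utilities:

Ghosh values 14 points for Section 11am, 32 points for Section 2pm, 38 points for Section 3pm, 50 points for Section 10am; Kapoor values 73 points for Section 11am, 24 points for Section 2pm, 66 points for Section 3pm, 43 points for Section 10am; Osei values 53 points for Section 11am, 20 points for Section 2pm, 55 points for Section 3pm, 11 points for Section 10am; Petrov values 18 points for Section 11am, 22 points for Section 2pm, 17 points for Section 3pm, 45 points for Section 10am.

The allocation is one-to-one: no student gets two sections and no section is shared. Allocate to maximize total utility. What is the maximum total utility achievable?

Maximum total: 205 points

Optimal: Ghosh→Section 2pm (32 points), Kapoor→Section 11am (73 points), Osei→Section 3pm (55 points), Petrov→Section 10am (45 points) — total 32+73+55+45 = 205 points.
Row-greedy (each student in turn takes its best remaining section) gives 200 points, worse by 5.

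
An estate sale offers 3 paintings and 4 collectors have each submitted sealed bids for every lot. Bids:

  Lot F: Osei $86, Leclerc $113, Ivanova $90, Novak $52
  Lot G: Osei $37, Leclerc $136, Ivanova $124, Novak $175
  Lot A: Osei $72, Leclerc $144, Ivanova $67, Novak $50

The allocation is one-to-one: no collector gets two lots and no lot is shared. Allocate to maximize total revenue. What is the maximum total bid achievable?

Max total: $409

Optimal: Ivanova→Lot F ($90), Novak→Lot G ($175), Leclerc→Lot A ($144) — total 90+175+144 = $409.
Row-greedy (each collector in turn takes its best remaining lot) gives $354, worse by 55.
Swapping Novak↔Leclerc (Novak→Lot A $50, Leclerc→Lot G $136) loses 133.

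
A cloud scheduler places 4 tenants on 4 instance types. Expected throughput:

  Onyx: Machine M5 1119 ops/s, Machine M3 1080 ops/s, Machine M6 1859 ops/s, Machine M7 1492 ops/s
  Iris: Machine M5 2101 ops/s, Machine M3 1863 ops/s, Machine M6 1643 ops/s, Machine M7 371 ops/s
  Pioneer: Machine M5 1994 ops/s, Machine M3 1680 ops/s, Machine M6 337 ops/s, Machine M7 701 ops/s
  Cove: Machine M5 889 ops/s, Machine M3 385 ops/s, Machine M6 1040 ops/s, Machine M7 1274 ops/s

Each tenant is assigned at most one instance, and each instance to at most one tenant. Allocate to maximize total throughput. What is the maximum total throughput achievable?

Optimal: Onyx→Machine M6 (1859 ops/s), Iris→Machine M3 (1863 ops/s), Pioneer→Machine M5 (1994 ops/s), Cove→Machine M7 (1274 ops/s) — total 1859+1863+1994+1274 = 6990 ops/s.
Column-greedy (each instance in turn goes to its best remaining tenant) gives 6914 ops/s, worse by 76.
Swapping Onyx↔Cove (Onyx→Machine M7 1492 ops/s, Cove→Machine M6 1040 ops/s) loses 601.

Max total: 6990 ops/s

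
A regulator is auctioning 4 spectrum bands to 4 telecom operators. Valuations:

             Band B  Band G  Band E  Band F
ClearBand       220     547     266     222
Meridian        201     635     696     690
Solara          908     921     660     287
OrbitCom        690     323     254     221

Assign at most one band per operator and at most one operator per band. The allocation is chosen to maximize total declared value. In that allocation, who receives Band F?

Optimal: ClearBand→Band G ($547M), Meridian→Band F ($690M), Solara→Band E ($660M), OrbitCom→Band B ($690M) — total 547+690+660+690 = $2587M.
Row-greedy (each operator in turn takes its best remaining band) gives $2372M, worse by 215.
Swapping Meridian↔OrbitCom (Meridian→Band B $201M, OrbitCom→Band F $221M) loses 958.
No other one-to-one assignment exceeds $2587M.
Meridian's own top band is Band E ($696M), but forcing Meridian→Band E and reassigning the rest optimally gives only $2529M — worse by 58.

Meridian receives Band F.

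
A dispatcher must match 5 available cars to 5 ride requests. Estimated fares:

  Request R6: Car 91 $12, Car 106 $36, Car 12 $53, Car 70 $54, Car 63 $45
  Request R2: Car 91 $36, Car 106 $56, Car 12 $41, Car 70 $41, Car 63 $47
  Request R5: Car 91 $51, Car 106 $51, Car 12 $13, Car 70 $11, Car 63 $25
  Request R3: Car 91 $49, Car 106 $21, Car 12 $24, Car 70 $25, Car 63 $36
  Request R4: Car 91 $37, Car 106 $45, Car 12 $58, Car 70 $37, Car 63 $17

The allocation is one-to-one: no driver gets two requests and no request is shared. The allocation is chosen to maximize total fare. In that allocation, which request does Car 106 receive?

Optimal: Car 91→Request R3 ($49), Car 106→Request R5 ($51), Car 12→Request R4 ($58), Car 70→Request R6 ($54), Car 63→Request R2 ($47) — total 49+51+58+54+47 = $259.
Max-entry greedy (repeatedly take the single best remaining cell) gives $255, worse by 4.
Car 106's own top request is Request R2 ($56), but forcing Car 106→Request R2 and reassigning the rest optimally gives only $255 — worse by 4.

Car 106 receives Request R5.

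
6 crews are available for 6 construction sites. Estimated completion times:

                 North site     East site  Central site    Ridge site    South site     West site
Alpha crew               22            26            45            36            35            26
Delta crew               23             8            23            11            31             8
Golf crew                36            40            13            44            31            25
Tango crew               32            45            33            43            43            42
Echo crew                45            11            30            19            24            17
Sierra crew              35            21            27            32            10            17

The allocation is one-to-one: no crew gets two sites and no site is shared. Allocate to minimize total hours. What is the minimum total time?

Minimum total: 103 hours

This is the linear assignment problem.
Optimal: Alpha crew→West site (26 hours), Delta crew→Ridge site (11 hours), Golf crew→Central site (13 hours), Tango crew→North site (32 hours), Echo crew→East site (11 hours), Sierra crew→South site (10 hours) — total 26+11+13+32+11+10 = 103 hours.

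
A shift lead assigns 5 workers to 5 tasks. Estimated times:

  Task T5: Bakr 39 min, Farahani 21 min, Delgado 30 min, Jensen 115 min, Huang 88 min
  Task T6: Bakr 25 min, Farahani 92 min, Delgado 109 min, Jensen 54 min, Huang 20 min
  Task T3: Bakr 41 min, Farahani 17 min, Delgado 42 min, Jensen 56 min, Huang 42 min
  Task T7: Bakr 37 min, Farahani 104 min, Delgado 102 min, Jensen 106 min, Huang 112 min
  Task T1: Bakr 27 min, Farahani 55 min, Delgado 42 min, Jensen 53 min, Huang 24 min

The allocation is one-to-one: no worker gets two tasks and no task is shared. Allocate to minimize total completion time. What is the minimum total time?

Minimum total: 157 min

Optimal: Bakr→Task T7 (37 min), Farahani→Task T3 (17 min), Delgado→Task T5 (30 min), Jensen→Task T1 (53 min), Huang→Task T6 (20 min) — total 37+17+30+53+20 = 157 min.
Min-entry greedy (repeatedly take the single cheapest remaining cell) gives 200 min, worse by 43.
Next-best assignment: Bakr→Task T7, Farahani→Task T3, Delgado→Task T5, Jensen→Task T6, Huang→Task T1 = 162 min.
No other one-to-one assignment undercuts 157 min.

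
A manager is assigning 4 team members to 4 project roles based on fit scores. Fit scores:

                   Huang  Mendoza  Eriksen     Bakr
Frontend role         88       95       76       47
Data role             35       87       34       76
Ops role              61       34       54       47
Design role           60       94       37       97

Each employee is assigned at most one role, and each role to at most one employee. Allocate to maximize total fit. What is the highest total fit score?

Maximum total: 326 pts

Optimal: Huang→Frontend role (88 pts), Mendoza→Data role (87 pts), Eriksen→Ops role (54 pts), Bakr→Design role (97 pts) — total 88+87+54+97 = 326 pts.
Row-greedy (each employee in turn takes its best remaining role) gives 312 pts, worse by 14.
Next-best assignment: Huang→Ops role, Mendoza→Data role, Eriksen→Frontend role, Bakr→Design role = 321 pts.
Swapping Mendoza↔Bakr (Mendoza→Design role 94 pts, Bakr→Data role 76 pts) loses 14.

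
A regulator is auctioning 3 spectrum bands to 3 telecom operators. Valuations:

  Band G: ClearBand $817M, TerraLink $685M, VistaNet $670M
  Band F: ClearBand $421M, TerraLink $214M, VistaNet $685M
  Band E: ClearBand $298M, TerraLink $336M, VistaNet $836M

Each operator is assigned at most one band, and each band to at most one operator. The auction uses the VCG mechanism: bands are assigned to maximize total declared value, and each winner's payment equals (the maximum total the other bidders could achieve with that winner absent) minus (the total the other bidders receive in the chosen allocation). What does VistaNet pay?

VistaNet pays $47M.

Efficient allocation: ClearBand→Band F ($421M), TerraLink→Band G ($685M), VistaNet→Band E ($836M); total welfare W = $1942M.
VistaNet receives Band E at value $836M, so the others get W − 836 = $1106M.
Without VistaNet: best allocation of the remaining 2 bidders over all 3 bands is ClearBand→Band G ($817M), TerraLink→Band E ($336M), total $1153M.
VCG payment = (others' best without VistaNet) − (others' welfare with VistaNet) = 1153 − 1106 = $47M.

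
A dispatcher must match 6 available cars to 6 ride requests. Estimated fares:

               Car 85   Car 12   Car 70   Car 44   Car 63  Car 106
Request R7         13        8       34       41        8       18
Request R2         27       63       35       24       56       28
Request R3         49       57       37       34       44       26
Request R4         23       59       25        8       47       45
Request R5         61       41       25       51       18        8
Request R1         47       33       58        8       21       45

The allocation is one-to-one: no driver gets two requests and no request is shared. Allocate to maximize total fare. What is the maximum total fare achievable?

Optimal: Car 85→Request R5 ($61), Car 12→Request R3 ($57), Car 70→Request R1 ($58), Car 44→Request R7 ($41), Car 63→Request R2 ($56), Car 106→Request R4 ($45) — total 61+57+58+41+56+45 = $318.
Max-entry greedy (repeatedly take the single best remaining cell) gives $296, worse by 22.
Next-best assignment: Car 85→Request R5, Car 12→Request R2, Car 70→Request R1, Car 44→Request R7, Car 63→Request R3, Car 106→Request R4 = $312.

Max total: $318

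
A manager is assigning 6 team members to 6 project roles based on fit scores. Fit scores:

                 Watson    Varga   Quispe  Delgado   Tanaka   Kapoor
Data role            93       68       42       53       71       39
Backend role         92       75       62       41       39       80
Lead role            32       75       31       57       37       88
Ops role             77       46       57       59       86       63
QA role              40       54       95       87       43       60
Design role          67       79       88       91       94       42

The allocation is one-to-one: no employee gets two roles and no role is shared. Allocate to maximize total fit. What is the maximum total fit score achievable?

Optimal: Watson→Data role (93 pts), Varga→Backend role (75 pts), Quispe→QA role (95 pts), Delgado→Design role (91 pts), Tanaka→Ops role (86 pts), Kapoor→Lead role (88 pts) — total 93+75+95+91+86+88 = 528 pts.
Max-entry greedy (repeatedly take the single best remaining cell) gives 504 pts, worse by 24.
Every other assignment is strictly worse.

Maximum total: 528 pts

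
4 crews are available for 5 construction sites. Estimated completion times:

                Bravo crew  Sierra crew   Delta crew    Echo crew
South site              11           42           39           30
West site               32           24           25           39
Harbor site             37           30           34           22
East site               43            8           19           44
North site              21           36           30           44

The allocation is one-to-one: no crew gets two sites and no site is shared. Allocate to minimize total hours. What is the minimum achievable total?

Minimum total: 66 hours

Treat this as an assignment problem: match each crew to one site.
Optimal: Bravo crew→South site (11 hours), Sierra crew→East site (8 hours), Delta crew→West site (25 hours), Echo crew→Harbor site (22 hours) — total 11+8+25+22 = 66 hours.
Column-greedy (each site in turn goes to its cheapest remaining crew) gives 76 hours, worse by 10.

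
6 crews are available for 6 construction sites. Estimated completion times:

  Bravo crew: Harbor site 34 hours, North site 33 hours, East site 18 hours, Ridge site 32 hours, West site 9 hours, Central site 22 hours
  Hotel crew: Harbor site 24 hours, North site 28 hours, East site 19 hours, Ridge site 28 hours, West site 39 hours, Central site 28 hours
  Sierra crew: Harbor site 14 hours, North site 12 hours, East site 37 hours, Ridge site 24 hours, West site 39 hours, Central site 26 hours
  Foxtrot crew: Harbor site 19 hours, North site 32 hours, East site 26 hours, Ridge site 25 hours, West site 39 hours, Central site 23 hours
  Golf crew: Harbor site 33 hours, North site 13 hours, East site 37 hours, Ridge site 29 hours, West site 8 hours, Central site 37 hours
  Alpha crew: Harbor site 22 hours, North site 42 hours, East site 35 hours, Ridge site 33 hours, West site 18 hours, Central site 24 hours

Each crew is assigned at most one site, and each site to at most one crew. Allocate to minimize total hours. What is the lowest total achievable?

Optimal: Bravo crew→West site (9 hours), Hotel crew→East site (19 hours), Sierra crew→Harbor site (14 hours), Foxtrot crew→Ridge site (25 hours), Golf crew→North site (13 hours), Alpha crew→Central site (24 hours) — total 9+19+14+25+13+24 = 104 hours.

Min total: 104 hours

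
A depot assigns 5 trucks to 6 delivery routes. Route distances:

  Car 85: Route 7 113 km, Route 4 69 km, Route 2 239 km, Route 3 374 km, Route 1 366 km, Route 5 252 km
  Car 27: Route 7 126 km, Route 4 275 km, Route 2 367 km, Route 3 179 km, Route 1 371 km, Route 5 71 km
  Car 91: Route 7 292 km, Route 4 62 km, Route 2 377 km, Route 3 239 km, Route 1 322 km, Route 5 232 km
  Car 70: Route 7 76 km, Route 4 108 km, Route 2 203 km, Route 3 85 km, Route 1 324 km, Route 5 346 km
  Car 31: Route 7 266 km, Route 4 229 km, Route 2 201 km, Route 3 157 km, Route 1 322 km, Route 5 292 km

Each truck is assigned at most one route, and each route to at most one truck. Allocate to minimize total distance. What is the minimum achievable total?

Min total: 532 km

Optimal: Car 85→Route 7 (113 km), Car 27→Route 5 (71 km), Car 91→Route 4 (62 km), Car 70→Route 3 (85 km), Car 31→Route 2 (201 km) — total 113+71+62+85+201 = 532 km.
Column-greedy (each route in turn goes to its cheapest remaining truck) gives 884 km, worse by 352.
Next-best assignment: Car 85→Route 2, Car 27→Route 5, Car 91→Route 4, Car 70→Route 7, Car 31→Route 3 = 605 km.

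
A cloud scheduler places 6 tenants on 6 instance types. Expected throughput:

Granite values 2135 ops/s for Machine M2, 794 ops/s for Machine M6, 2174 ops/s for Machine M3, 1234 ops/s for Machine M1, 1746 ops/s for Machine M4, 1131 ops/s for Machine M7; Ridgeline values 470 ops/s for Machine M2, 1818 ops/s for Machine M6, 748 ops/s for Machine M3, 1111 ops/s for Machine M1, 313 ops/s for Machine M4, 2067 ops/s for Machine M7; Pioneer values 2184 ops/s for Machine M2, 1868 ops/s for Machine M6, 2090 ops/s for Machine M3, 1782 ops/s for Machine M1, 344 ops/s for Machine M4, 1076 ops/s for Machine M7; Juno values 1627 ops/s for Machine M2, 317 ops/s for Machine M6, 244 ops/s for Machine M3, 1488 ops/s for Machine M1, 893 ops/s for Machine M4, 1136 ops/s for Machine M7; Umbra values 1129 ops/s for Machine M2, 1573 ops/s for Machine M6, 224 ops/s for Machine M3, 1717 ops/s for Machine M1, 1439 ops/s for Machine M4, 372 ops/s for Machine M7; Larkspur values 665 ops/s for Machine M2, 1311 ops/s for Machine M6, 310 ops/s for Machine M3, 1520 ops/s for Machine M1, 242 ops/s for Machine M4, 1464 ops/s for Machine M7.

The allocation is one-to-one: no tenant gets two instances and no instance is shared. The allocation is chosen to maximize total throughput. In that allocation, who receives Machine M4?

Umbra receives Machine M4.

This is the linear assignment problem.
Optimal: Granite→Machine M3 (2174 ops/s), Ridgeline→Machine M7 (2067 ops/s), Pioneer→Machine M6 (1868 ops/s), Juno→Machine M2 (1627 ops/s), Umbra→Machine M4 (1439 ops/s), Larkspur→Machine M1 (1520 ops/s) — total 2174+2067+1868+1627+1439+1520 = 10695 ops/s.
Swapping Ridgeline↔Juno (Ridgeline→Machine M2 470 ops/s, Juno→Machine M7 1136 ops/s) loses 2088.
No other one-to-one assignment exceeds 10695 ops/s.
Umbra's own top instance is Machine M1 (1717 ops/s), but forcing Umbra→Machine M1 and reassigning the rest optimally gives only 10558 ops/s — worse by 137.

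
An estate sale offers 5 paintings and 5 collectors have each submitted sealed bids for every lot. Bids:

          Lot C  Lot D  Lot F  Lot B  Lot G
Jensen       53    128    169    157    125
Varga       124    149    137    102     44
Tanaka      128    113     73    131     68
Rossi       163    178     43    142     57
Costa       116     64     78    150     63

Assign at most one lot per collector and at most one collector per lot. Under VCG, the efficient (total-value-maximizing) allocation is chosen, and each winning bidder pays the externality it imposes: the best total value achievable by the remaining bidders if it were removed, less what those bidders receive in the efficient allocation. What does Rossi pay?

Rossi pays $56.

Efficient allocation: Jensen→Lot G ($125), Varga→Lot F ($137), Tanaka→Lot C ($128), Rossi→Lot D ($178), Costa→Lot B ($150); total welfare W = $718.
Rossi receives Lot D at value $178, so the others get W − 178 = $540.
Without Rossi: best allocation of the remaining 4 bidders over all 5 lots is Jensen→Lot F ($169), Varga→Lot D ($149), Tanaka→Lot C ($128), Costa→Lot B ($150), total $596.
VCG payment = (others' best without Rossi) − (others' welfare with Rossi) = 596 − 540 = $56.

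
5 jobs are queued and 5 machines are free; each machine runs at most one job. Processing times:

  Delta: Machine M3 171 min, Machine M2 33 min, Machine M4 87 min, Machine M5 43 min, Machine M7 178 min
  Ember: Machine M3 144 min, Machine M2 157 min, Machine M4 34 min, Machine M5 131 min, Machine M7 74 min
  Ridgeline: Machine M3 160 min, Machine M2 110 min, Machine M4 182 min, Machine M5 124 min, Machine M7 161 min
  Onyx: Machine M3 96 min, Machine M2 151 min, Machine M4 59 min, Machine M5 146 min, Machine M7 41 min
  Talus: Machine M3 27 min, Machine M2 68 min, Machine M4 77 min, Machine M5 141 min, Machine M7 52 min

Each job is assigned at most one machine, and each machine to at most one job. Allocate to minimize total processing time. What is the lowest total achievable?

Treat this as an assignment problem: match each job to one machine.
Optimal: Delta→Machine M5 (43 min), Ember→Machine M4 (34 min), Ridgeline→Machine M2 (110 min), Onyx→Machine M7 (41 min), Talus→Machine M3 (27 min) — total 43+34+110+41+27 = 255 min.
Column-greedy (each machine in turn goes to its cheapest remaining job) gives 259 min, worse by 4.
Swapping Ember↔Delta (Ember→Machine M5 131 min, Delta→Machine M4 87 min) adds 141.

Min total: 255 min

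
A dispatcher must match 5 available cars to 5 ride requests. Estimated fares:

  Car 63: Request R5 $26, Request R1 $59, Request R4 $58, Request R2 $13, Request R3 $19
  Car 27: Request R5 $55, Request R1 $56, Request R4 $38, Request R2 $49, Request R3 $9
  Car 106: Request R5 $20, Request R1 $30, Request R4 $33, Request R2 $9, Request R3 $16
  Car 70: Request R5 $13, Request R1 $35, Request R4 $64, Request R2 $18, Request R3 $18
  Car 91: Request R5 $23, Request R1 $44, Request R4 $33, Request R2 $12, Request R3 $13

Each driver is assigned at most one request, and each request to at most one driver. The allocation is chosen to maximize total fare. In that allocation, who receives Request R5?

Car 91 receives Request R5.

This is the linear assignment problem.
Optimal: Car 63→Request R1 ($59), Car 27→Request R2 ($49), Car 106→Request R3 ($16), Car 70→Request R4 ($64), Car 91→Request R5 ($23) — total 59+49+16+64+23 = $211.
Row-greedy (each driver in turn takes its best remaining request) gives $178, worse by 33.
Next-best assignment: Car 63→Request R1, Car 27→Request R5, Car 106→Request R3, Car 70→Request R4, Car 91→Request R2 = $206.
Car 91's own top request is Request R1 ($44), but forcing Car 91→Request R1 and reassigning the rest optimally gives only $199 — worse by 12.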